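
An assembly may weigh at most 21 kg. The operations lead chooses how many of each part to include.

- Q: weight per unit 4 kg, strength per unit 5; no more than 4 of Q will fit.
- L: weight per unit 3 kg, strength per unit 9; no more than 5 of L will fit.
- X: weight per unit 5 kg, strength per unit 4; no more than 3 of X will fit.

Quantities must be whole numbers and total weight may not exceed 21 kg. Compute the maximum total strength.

L has the best ratio (9/3); taking only L gives at most 5×9 = 45 (stopped by the supply cap of 5).
Mixing does better — 1×Q and 5×L: weight 19 ≤ 21, strength 1·5 + 5·9 = 50.

50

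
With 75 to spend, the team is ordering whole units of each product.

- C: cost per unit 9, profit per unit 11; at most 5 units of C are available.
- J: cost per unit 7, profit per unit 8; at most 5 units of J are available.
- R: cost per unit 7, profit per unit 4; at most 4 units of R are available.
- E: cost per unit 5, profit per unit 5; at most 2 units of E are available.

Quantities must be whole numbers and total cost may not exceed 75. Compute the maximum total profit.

87

This is a bounded integer knapsack.
Take 5×C and 4×J: cost 73 ≤ 75, profit 5·11 + 4·8 = 87.
C has the best ratio (11/9) and is taken to its limit of 5; remaining capacity is filled optimally with the others.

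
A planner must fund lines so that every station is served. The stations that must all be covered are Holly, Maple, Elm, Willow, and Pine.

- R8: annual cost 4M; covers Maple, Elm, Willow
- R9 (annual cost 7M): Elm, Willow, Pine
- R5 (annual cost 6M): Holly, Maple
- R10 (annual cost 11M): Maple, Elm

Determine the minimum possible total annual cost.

Choose R9 and R5: together they cover Holly, Maple, Elm, Willow, Pine — every station.
Total annual cost: 7 + 6 = 13.

13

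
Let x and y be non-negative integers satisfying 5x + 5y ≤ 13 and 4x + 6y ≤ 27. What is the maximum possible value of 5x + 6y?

(x,y)=(0,2) is feasible, giving 12.
(x,y)=(1,1) is feasible, giving 11.
(x,y)=(0,1) is feasible, giving 6.
Maximum is 12 at (x,y)=(0,2).

12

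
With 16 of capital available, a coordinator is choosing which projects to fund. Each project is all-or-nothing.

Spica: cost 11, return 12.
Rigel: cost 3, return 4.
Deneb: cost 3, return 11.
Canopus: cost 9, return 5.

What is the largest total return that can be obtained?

23

Allowing fractional choices, the relaxed optimum would be about 25.9, but projects are indivisible.
Deneb + Canopus: cost 3 + 9 = 12 ≤ 16, return 11 + 5 = 16.
Rigel + Deneb + Canopus: cost 3 + 3 + 9 = 15 ≤ 16, return 4 + 11 + 5 = 20.
Spica + Deneb: cost 11 + 3 = 14 ≤ 16, return 12 + 11 = 23.
Best is Spica and Deneb with total return 23.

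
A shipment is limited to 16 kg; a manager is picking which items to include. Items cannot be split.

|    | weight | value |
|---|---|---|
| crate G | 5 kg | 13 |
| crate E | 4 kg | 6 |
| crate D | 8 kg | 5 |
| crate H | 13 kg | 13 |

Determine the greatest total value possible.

19

Allowing fractional choices, the relaxed optimum would be about 26.0, but items are indivisible.
crate G: weight 5 ≤ 16, value 13.
crate G + crate D: weight 5 + 8 = 13 ≤ 16, value 13 + 5 = 18.
crate G + crate E: weight 5 + 4 = 9 ≤ 16, value 13 + 6 = 19.
Best is crate G and crate E with total value 19.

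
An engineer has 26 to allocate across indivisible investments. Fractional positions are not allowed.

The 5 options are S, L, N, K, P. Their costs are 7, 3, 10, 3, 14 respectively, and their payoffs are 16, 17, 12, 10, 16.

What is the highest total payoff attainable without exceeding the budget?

55

Allowing fractional choices, the relaxed optimum would be about 58.4, but investments are indivisible.
S + L + N + K: cost 7 + 3 + 10 + 3 = 23 ≤ 26, payoff 16 + 17 + 12 + 10 = 55.
S + L + P: cost 7 + 3 + 14 = 24 ≤ 26, payoff 16 + 17 + 16 = 49.
Best is S, L, N, and K with total payoff 55.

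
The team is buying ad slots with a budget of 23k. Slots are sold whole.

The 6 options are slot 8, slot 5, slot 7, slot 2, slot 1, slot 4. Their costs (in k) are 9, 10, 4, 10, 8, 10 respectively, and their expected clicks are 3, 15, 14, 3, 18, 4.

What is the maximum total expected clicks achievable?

47

Take slot 5, slot 7, and slot 1: cost 10 + 4 + 8 = 22 ≤ 23, expected clicks 15 + 14 + 18 = 47.
No other feasible combination does better.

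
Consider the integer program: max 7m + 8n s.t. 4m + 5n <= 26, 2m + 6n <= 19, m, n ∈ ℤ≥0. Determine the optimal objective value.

43

The continuous relaxation peaks at (6.5, 0) with value 45.50; rounding to a feasible lattice point costs some objective.
(m,n)=(5,1): 4·5+5·1=25≤26, 2·5+6·1=16≤19, objective 43.
(m,n)=(6,0): 4·6+5·0=24≤26, 2·6+6·0=12≤19, objective 42.
(m,n)=(4,1): 4·4+5·1=21≤26, 2·4+6·1=14≤19, objective 36.
(m,n)=(5,0): 4·5+5·0=20≤26, 2·5+6·0=10≤19, objective 35.
Maximum is 43 at (m,n)=(5,1).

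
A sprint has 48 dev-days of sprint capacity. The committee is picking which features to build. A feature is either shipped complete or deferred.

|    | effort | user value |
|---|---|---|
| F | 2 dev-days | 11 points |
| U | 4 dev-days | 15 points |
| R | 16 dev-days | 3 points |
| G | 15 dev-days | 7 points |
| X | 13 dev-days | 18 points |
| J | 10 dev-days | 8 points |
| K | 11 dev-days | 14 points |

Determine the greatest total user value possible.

F + U + G + X + K: effort 2 + 4 + 15 + 13 + 11 = 45 ≤ 48, user value 11 + 15 + 7 + 18 + 14 = 65.
F + U + R + X + K: effort 2 + 4 + 16 + 13 + 11 = 46 ≤ 48, user value 11 + 15 + 3 + 18 + 14 = 61.
F + U + X + J + K: effort 2 + 4 + 13 + 10 + 11 = 40 ≤ 48, user value 11 + 15 + 18 + 8 + 14 = 66.
Best is F, U, X, J, and K with total user value 66.

66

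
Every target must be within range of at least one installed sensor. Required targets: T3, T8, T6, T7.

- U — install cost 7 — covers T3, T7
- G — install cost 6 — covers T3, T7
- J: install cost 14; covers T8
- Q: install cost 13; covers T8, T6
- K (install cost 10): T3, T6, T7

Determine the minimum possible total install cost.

19

Choose G and Q: together they cover T3, T8, T6, T7 — every target.
Total install cost: 6 + 13 = 19.
No cover costs less than 19.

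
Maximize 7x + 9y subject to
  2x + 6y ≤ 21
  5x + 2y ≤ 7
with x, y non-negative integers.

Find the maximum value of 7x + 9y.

The continuous relaxation peaks at (0, 3.5) with value 31.50; rounding to a feasible lattice point costs some objective.
(x,y)=(0,3): 2·0+6·3=18≤21, 5·0+2·3=6≤7, objective 27.
(x,y)=(0,2): 2·0+6·2=12≤21, 5·0+2·2=4≤7, objective 18.
Maximum is 27 at (x,y)=(0,3).

27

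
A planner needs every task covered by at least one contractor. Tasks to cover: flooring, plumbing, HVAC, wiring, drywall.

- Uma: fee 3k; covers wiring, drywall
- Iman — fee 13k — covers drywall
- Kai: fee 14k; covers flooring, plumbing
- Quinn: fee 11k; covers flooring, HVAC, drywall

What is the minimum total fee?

28

Choose Uma, Kai, and Quinn: together they cover flooring, plumbing, HVAC, wiring, drywall — every task.
Total fee: 3 + 14 + 11 = 28.
No cover costs less than 28.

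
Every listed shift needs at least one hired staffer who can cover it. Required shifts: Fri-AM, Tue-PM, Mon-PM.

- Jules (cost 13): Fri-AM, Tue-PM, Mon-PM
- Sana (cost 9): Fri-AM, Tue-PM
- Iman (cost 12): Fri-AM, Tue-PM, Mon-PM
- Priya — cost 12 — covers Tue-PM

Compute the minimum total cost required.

12

Iman alone covers Fri-AM, Tue-PM, Mon-PM — every shift.
Total cost: 12.
No cover costs less than 12.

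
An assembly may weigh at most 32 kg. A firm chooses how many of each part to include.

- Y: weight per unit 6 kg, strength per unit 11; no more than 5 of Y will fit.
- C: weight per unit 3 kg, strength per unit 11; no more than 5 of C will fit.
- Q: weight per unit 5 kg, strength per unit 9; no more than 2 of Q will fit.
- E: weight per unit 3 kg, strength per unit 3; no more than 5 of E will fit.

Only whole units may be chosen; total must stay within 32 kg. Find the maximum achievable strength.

1×Y, 5×C, and 2×Q: weight 31 ≤ 32, strength 1·11 + 5·11 + 2·9 = 84.
2×Y, 5×C, and 1×Q: weight 32 ≤ 32, strength 2·11 + 5·11 + 1·9 = 86.
Best is 86.

86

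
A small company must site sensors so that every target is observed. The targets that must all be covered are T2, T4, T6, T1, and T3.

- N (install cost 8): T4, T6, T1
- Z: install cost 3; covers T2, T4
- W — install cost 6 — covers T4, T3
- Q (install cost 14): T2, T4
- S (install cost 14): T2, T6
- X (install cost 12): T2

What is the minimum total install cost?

17

Choose N, Z, and W: together they cover T2, T4, T6, T1, T3 — every target.
Total install cost: 8 + 3 + 6 = 17.
No cover costs less than 17.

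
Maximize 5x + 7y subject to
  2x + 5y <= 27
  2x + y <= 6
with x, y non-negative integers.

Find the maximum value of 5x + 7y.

35

The continuous relaxation peaks at (0.375, 5.25) with value 38.62; rounding to a feasible lattice point costs some objective.
(x,y)=(0,5): 2·0+5·5=25≤27, 2·0+1·5=5≤6, objective 35.
(x,y)=(1,4): 2·1+5·4=22≤27, 2·1+1·4=6≤6, objective 33.
(x,y)=(0,4): 2·0+5·4=20≤27, 2·0+1·4=4≤6, objective 28.
The best lattice point is (0,5), giving 35.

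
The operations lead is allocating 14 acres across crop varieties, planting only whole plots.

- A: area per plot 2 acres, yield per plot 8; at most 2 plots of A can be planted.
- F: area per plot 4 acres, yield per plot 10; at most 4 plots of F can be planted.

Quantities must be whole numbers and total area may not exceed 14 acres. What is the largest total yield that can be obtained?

38

A has the best ratio (8/2); taking only A gives at most 2×8 = 16 (stopped by the supply cap of 2).
Mixing does better — 1×A and 3×F: area 14 ≤ 14, yield 1·8 + 3·10 = 38.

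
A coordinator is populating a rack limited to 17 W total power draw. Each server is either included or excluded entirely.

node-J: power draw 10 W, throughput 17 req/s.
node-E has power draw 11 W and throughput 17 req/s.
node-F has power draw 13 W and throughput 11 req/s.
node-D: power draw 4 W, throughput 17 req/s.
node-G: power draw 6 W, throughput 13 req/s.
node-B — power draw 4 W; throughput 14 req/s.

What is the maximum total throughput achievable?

44

Allowing fractional choices, the relaxed optimum would be about 49.1, but servers are indivisible.
node-D + node-G + node-B: power draw 4 + 6 + 4 = 14 ≤ 17, throughput 17 + 13 + 14 = 44.
node-J + node-D: power draw 10 + 4 = 14 ≤ 17, throughput 17 + 17 = 34.
Best is node-D, node-G, and node-B with total throughput 44.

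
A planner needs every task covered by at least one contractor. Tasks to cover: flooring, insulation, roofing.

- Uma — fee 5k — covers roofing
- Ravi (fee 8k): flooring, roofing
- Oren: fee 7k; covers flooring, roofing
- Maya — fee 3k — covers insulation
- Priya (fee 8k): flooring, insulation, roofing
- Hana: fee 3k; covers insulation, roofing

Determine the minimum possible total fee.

The greedy cost-per-new-task heuristic would pick Hana and Oren for 10, but a cheaper cover exists.
Priya alone covers flooring, insulation, roofing — every task.
Total fee: 8.
No cover costs less than 8.

8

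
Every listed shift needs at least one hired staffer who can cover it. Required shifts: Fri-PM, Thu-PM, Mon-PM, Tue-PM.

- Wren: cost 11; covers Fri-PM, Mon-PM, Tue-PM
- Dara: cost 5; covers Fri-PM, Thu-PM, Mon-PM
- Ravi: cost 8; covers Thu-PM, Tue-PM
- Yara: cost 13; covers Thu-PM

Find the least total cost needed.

This is an integer covering problem.
Choose Dara and Ravi: together they cover Fri-PM, Thu-PM, Mon-PM, Tue-PM — every shift.
Total cost: 5 + 8 = 13.
No cover costs less than 13.

13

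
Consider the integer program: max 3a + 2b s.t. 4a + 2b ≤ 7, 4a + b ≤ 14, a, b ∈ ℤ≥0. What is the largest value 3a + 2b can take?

6

Relaxing integrality, the LP optimum is 7.00 at (a,b) = (0, 3.5), which is not an integer point.
(a,b)=(0,3): 4·0+2·3=6≤7, 4·0+1·3=3≤14, objective 6.
(a,b)=(0,2): 4·0+2·2=4≤7, 4·0+1·2=2≤14, objective 4.
The best lattice point is (0,3), giving 6.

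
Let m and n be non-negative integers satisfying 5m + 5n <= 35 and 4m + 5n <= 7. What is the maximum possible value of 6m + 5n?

6

The continuous relaxation peaks at (1.75, 0) with value 10.50; rounding to a feasible lattice point costs some objective.
(m,n)=(1,0): 5·1+5·0=5≤35, 4·1+5·0=4≤7, objective 6.
(m,n)=(0,1): 5·0+5·1=5≤35, 4·0+5·1=5≤7, objective 5.
No feasible integer point exceeds 6.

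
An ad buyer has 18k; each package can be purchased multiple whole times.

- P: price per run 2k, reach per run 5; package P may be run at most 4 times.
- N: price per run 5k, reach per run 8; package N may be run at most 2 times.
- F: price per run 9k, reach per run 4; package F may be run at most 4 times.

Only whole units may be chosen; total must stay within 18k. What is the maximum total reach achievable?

36

P has the best ratio (5/2); taking only P gives at most 4×5 = 20 (stopped by the supply cap of 4).
Mixing does better — 4×P and 2×N: price 18 ≤ 18, reach 4·5 + 2·8 = 36.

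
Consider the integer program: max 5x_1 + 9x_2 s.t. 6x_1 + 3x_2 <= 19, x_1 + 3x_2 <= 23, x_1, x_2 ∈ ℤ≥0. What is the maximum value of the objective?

(x_1,x_2)=(0,6): 6·0+3·6=18≤19, 1·0+3·6=18≤23, objective 54.
(x_1,x_2)=(0,5): 6·0+3·5=15≤19, 1·0+3·5=15≤23, objective 45.
No feasible integer point exceeds 54.

54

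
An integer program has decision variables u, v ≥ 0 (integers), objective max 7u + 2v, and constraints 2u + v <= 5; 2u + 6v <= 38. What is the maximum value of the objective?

16

(u,v)=(2,1): 2·2+1·1=5≤5, 2·2+6·1=10≤38, objective 16.
(u,v)=(2,0): 2·2+1·0=4≤5, 2·2+6·0=4≤38, objective 14.
Maximum is 16 at (u,v)=(2,1).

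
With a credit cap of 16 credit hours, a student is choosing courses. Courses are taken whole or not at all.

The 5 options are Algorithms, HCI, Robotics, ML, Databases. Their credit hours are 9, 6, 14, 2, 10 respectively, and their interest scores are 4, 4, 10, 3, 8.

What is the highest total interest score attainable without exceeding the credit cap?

This is an integer program with binary decision variables.
Allowing fractional choices, the relaxed optimum would be about 13.9, but courses are indivisible.
ML + Databases: credit hours 2 + 10 = 12 ≤ 16, interest score 3 + 8 = 11.
HCI + Databases: credit hours 6 + 10 = 16 ≤ 16, interest score 4 + 8 = 12.
Robotics + ML: credit hours 14 + 2 = 16 ≤ 16, interest score 10 + 3 = 13.
Best is Robotics and ML with total interest score 13.

13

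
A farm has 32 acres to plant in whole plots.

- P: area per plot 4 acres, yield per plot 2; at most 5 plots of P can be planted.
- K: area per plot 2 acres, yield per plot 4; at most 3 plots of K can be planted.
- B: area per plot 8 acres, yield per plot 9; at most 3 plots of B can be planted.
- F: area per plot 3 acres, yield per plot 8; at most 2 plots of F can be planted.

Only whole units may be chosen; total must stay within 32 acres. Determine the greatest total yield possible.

48

F has the best ratio (8/3); taking only F gives at most 2×8 = 16 (stopped by the supply cap of 2).
Mixing does better — 1×P, 3×K, 2×B, and 2×F: area 32 ≤ 32, yield 1·2 + 3·4 + 2·9 + 2·8 = 48.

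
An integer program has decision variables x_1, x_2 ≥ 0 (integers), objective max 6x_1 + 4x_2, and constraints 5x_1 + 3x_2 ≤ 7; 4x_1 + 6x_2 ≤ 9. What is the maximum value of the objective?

6

Relaxing integrality, the LP optimum is 8.78 at (x_1,x_2) = (0.833, 0.944), which is not an integer point.
(x_1,x_2)=(1,0): 5·1+3·0=5≤7, 4·1+6·0=4≤9, objective 6.
(x_1,x_2)=(0,1): 5·0+3·1=3≤7, 4·0+6·1=6≤9, objective 4.
Maximum is 6 at (x_1,x_2)=(1,0).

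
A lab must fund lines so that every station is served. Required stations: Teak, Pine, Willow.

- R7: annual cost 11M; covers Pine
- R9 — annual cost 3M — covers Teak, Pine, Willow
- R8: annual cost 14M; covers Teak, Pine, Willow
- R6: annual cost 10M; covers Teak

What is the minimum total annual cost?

3

R9 alone covers Teak, Pine, Willow — every station.
Total annual cost: 3.
No cover costs less than 3.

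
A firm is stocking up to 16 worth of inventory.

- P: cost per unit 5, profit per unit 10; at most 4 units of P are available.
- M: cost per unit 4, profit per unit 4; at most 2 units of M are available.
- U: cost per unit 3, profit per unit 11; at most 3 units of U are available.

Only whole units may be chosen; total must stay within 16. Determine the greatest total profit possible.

Take 1×P and 3×U: cost 14 ≤ 16, profit 1·10 + 3·11 = 43.
U has the best ratio (11/3) and is taken to its limit of 3; remaining capacity is filled optimally with the others.

43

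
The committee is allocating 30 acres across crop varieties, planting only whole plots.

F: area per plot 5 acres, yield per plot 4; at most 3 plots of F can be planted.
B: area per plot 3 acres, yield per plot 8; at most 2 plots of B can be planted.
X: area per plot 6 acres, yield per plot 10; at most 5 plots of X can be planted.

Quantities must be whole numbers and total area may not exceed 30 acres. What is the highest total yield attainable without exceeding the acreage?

56

Take 2×B and 4×X: area 30 ≤ 30, yield 2·8 + 4·10 = 56.
B has the best ratio (8/3) and is taken to its limit of 2; remaining capacity is filled optimally with the others.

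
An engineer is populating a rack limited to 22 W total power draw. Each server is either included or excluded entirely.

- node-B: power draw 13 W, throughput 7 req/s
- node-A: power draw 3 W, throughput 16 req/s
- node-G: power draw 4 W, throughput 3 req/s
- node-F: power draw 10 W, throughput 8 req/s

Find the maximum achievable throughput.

This is an integer program with binary decision variables.
Take node-A, node-G, and node-F: power draw 3 + 4 + 10 = 17 ≤ 22, throughput 16 + 3 + 8 = 27.
No other feasible combination does better.

27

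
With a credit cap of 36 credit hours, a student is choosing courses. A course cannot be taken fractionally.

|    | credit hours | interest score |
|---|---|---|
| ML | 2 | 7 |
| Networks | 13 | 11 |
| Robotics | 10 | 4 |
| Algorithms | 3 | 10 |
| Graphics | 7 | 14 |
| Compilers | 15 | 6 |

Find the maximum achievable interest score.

46

Take ML, Networks, Robotics, Algorithms, and Graphics: credit hours 2 + 13 + 10 + 3 + 7 = 35 ≤ 36, interest score 7 + 11 + 4 + 10 + 14 = 46.
No other feasible combination does better.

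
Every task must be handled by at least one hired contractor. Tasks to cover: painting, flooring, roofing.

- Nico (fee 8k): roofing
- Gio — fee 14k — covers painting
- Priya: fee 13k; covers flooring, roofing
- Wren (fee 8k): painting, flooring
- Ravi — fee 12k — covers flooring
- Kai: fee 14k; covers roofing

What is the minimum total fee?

16

Choose Nico and Wren: together they cover painting, flooring, roofing — every task.
Total fee: 8 + 8 = 16.
No cover costs less than 16.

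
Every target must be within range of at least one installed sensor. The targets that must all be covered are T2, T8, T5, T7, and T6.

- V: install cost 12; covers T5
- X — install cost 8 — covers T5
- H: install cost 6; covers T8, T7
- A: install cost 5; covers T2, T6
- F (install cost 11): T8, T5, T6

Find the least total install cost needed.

19

Choose X, H, and A: together they cover T2, T8, T5, T7, T6 — every target.
Total install cost: 8 + 6 + 5 = 19.
No cover costs less than 19.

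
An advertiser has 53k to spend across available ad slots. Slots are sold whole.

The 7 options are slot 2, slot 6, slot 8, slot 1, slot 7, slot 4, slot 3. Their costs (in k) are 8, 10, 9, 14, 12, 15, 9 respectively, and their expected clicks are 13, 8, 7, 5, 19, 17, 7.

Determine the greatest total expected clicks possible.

63

Take slot 2, slot 8, slot 7, slot 4, and slot 3: cost 8 + 9 + 12 + 15 + 9 = 53 ≤ 53, expected clicks 13 + 7 + 19 + 17 + 7 = 63.
No other feasible combination does better.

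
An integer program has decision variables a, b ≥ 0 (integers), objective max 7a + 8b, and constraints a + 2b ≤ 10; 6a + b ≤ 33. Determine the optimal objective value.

52

Relaxing integrality, the LP optimum is 55.27 at (a,b) = (5.09, 2.45), which is not an integer point.
(a,b)=(4,3) is feasible, giving 52.
(a,b)=(5,2) is feasible, giving 51.
(a,b)=(3,3) is feasible, giving 45.
(a,b)=(4,2) is feasible, giving 44.
Maximum is 52 at (a,b)=(4,3).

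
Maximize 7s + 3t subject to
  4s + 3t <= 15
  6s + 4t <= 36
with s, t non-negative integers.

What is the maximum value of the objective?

24

The continuous relaxation peaks at (3.75, 0) with value 26.25; rounding to a feasible lattice point costs some objective.
(s,t)=(3,1): 4·3+3·1=15≤15, 6·3+4·1=22≤36, objective 24.
(s,t)=(3,0): 4·3+3·0=12≤15, 6·3+4·0=18≤36, objective 21.
(s,t)=(2,2): 4·2+3·2=14≤15, 6·2+4·2=20≤36, objective 20.
No feasible integer point exceeds 24.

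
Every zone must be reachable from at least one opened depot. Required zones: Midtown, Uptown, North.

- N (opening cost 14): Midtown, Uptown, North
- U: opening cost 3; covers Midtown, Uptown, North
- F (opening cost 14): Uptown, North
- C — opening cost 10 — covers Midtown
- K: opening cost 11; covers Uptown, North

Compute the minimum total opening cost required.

3

U alone covers Midtown, Uptown, North — every zone.
Total opening cost: 3.
No cover costs less than 3.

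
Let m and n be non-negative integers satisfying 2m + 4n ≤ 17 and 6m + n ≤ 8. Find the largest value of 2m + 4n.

16

Relaxing integrality, the LP optimum is 17.00 at (m,n) = (0, 4.25), which is not an integer point.
(m,n)=(0,4): 2·0+4·4=16≤17, 6·0+1·4=4≤8, objective 16.
(m,n)=(0,3): 2·0+4·3=12≤17, 6·0+1·3=3≤8, objective 12.
Maximum is 16 at (m,n)=(0,4).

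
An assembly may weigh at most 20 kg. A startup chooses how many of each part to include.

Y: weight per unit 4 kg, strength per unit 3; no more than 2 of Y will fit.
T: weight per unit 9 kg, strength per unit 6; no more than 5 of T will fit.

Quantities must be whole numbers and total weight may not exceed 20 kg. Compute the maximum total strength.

Y has the best ratio (3/4); taking only Y gives at most 2×3 = 6 (stopped by the supply cap of 2).
Mixing does better — 2×T: weight 18 ≤ 20, strength 2·6 = 12.

12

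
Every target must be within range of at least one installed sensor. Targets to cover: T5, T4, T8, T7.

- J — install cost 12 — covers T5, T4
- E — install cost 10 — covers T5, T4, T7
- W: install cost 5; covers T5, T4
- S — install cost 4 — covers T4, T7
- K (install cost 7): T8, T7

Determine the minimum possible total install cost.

12

The greedy cost-per-new-target heuristic would pick S, W, and K for 16, but a cheaper cover exists.
Choose W and K: together they cover T5, T4, T8, T7 — every target.
Total install cost: 5 + 7 = 12.
No cover costs less than 12.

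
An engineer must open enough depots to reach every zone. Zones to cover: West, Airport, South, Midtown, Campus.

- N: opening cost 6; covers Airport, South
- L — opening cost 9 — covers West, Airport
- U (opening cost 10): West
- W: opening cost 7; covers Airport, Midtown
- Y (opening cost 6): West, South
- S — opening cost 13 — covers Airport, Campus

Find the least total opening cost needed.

This is an integer covering problem.
The greedy cost-per-new-zone heuristic would pick N, Y, W, and S for 32, but a cheaper cover exists.
Choose W, Y, and S: together they cover West, Airport, South, Midtown, Campus — every zone.
Total opening cost: 7 + 6 + 13 = 26.
No cover costs less than 26.

26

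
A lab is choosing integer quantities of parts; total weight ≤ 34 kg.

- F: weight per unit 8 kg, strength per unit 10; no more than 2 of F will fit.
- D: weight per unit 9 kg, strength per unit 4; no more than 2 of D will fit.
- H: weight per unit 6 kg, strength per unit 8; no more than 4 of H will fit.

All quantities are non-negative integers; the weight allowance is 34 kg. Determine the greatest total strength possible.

1×F and 4×H: weight 32 ≤ 34, strength 1·10 + 4·8 = 42.
2×F and 3×H: weight 34 ≤ 34, strength 2·10 + 3·8 = 44.
Best is 44.

44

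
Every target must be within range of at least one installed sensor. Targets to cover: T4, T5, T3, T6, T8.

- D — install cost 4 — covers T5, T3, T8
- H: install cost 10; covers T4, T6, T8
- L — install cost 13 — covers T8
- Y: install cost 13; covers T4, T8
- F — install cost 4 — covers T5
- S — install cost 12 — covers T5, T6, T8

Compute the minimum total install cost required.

This is an integer covering problem.
Choose D and H: together they cover T4, T5, T3, T6, T8 — every target.
Total install cost: 4 + 10 = 14.

14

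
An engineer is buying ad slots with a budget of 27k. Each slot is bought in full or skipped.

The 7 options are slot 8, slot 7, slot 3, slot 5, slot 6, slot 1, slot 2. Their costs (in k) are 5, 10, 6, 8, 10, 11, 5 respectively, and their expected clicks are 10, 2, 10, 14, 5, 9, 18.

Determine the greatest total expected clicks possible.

Take slot 8, slot 3, slot 5, and slot 2: cost 5 + 6 + 8 + 5 = 24 ≤ 27, expected clicks 10 + 10 + 14 + 18 = 52.
No other feasible combination does better.

52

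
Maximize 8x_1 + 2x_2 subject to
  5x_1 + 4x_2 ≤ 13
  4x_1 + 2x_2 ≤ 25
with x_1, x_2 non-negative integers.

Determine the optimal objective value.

16

(x_1,x_2)=(2,0) is feasible, giving 16.
(x_1,x_2)=(1,1) is feasible, giving 10.
The best lattice point is (2,0), giving 16.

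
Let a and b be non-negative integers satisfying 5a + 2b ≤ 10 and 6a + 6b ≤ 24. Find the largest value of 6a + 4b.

Relaxing integrality, the LP optimum is 17.33 at (a,b) = (0.667, 3.33), which is not an integer point.
(a,b)=(0,4) is feasible, giving 16.
(a,b)=(1,2) is feasible, giving 14.
(a,b)=(0,3) is feasible, giving 12.
(a,b)=(0,2) is feasible, giving 8.
No feasible integer point exceeds 16.

16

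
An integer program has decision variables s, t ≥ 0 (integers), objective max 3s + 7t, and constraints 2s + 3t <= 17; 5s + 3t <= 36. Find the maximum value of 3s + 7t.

38

(s,t)=(1,5) is feasible, giving 38.
(s,t)=(0,5) is feasible, giving 35.
(s,t)=(2,4) is feasible, giving 34.
(s,t)=(1,4) is feasible, giving 31.
The best lattice point is (1,5), giving 38.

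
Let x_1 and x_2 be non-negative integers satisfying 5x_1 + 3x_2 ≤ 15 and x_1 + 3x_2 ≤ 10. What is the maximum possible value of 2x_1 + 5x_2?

17

(x_1,x_2)=(1,3) is feasible, giving 17.
(x_1,x_2)=(0,3) is feasible, giving 15.
The best lattice point is (1,3), giving 17.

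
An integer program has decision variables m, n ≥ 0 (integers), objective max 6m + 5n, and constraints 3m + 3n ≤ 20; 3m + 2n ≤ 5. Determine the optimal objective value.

11

Relaxing integrality, the LP optimum is 12.50 at (m,n) = (0, 2.5), which is not an integer point.
(m,n)=(1,1): 3·1+3·1=6≤20, 3·1+2·1=5≤5, objective 11.
(m,n)=(0,2): 3·0+3·2=6≤20, 3·0+2·2=4≤5, objective 10.
(m,n)=(1,0): 3·1+3·0=3≤20, 3·1+2·0=3≤5, objective 6.
(m,n)=(0,1): 3·0+3·1=3≤20, 3·0+2·1=2≤5, objective 5.
No feasible integer point exceeds 11.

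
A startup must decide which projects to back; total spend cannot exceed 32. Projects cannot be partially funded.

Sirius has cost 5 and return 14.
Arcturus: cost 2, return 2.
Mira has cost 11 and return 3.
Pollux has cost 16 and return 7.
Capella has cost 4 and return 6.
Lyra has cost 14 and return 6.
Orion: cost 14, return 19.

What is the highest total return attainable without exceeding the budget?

Take Sirius, Arcturus, Capella, and Orion: cost 5 + 2 + 4 + 14 = 25 ≤ 32, return 14 + 2 + 6 + 19 = 41.
No other feasible combination does better.

41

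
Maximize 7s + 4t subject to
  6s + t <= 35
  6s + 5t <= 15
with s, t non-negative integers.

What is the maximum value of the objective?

(s,t)=(2,0): 6·2+1·0=12≤35, 6·2+5·0=12≤15, objective 14.
(s,t)=(1,1): 6·1+1·1=7≤35, 6·1+5·1=11≤15, objective 11.
(s,t)=(1,0): 6·1+1·0=6≤35, 6·1+5·0=6≤15, objective 7.
Maximum is 14 at (s,t)=(2,0).

14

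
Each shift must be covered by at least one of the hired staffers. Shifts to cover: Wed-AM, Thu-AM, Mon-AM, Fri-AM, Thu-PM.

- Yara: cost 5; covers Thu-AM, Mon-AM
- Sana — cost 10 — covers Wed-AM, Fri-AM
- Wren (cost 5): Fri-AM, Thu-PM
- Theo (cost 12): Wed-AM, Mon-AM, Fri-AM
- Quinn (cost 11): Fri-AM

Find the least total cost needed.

This is an integer covering problem.
Choose Yara, Sana, and Wren: together they cover Wed-AM, Thu-AM, Mon-AM, Fri-AM, Thu-PM — every shift.
Total cost: 5 + 10 + 5 = 20.

20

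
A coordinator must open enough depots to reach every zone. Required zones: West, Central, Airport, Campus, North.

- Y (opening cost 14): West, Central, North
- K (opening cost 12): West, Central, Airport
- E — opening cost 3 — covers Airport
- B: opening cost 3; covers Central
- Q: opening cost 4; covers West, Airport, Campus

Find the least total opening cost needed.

18

This is a weighted set-cover instance.
Choose Y and Q: together they cover West, Central, Airport, Campus, North — every zone.
Total opening cost: 14 + 4 = 18.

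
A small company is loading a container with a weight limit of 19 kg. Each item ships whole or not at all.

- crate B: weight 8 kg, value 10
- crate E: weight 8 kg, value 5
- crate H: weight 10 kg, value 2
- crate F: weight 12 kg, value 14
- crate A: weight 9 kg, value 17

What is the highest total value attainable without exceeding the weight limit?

27

This is a 0-1 knapsack instance.
Allowing fractional choices, the relaxed optimum would be about 29.3, but items are indivisible.
crate B + crate A: weight 8 + 9 = 17 ≤ 19, value 10 + 17 = 27.
crate E + crate A: weight 8 + 9 = 17 ≤ 19, value 5 + 17 = 22.
Best is crate B and crate A with total value 27.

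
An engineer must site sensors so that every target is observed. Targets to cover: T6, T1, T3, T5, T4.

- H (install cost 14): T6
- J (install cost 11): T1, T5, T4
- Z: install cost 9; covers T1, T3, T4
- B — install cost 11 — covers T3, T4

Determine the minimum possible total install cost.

Choose H, J, and Z: together they cover T6, T1, T3, T5, T4 — every target.
Total install cost: 14 + 11 + 9 = 34.

34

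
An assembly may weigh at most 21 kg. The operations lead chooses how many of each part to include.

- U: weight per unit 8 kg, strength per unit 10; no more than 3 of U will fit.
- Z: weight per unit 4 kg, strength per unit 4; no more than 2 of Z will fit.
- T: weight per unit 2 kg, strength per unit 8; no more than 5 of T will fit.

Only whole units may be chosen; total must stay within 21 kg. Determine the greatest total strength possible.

50

T has the best ratio (8/2); taking only T gives at most 5×8 = 40 (stopped by the supply cap of 5).
Mixing does better — 1×U and 5×T: weight 18 ≤ 21, strength 1·10 + 5·8 = 50.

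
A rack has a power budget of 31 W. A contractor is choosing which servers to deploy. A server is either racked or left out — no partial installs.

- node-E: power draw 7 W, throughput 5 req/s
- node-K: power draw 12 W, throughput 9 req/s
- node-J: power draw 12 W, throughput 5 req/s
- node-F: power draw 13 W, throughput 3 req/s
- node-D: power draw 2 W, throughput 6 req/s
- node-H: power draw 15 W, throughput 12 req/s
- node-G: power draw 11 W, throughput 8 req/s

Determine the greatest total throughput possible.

This is an integer program with binary decision variables.
Take node-K, node-D, and node-H: power draw 12 + 2 + 15 = 29 ≤ 31, throughput 9 + 6 + 12 = 27.
No other feasible combination does better.

27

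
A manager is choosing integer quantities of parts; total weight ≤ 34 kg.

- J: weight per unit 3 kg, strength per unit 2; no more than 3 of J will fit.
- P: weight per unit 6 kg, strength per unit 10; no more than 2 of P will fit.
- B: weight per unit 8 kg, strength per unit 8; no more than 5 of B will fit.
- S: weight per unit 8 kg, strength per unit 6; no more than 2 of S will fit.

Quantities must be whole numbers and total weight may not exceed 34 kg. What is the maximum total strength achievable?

2×J, 2×P, and 2×B: weight 34 ≤ 34, strength 2·2 + 2·10 + 2·8 = 40.
1×J, 2×P, and 2×B: weight 31 ≤ 34, strength 1·2 + 2·10 + 2·8 = 38.
Best is 40.

40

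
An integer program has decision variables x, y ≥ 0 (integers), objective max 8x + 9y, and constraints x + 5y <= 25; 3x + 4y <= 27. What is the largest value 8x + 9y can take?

72

(x,y)=(9,0): 1·9+5·0=9≤25, 3·9+4·0=27≤27, objective 72.
(x,y)=(8,0): 1·8+5·0=8≤25, 3·8+4·0=24≤27, objective 64.
No feasible integer point exceeds 72.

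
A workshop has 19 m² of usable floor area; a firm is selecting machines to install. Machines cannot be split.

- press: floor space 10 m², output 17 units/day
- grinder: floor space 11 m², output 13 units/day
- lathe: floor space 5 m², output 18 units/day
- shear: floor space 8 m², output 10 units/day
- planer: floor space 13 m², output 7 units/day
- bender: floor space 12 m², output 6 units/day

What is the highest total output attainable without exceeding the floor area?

Allowing fractional choices, the relaxed optimum would be about 40.0, but machines are indivisible.
grinder + lathe: floor space 11 + 5 = 16 ≤ 19, output 13 + 18 = 31.
press + lathe: floor space 10 + 5 = 15 ≤ 19, output 17 + 18 = 35.
lathe + shear: floor space 5 + 8 = 13 ≤ 19, output 18 + 10 = 28.
Best is press and lathe with total output 35.

35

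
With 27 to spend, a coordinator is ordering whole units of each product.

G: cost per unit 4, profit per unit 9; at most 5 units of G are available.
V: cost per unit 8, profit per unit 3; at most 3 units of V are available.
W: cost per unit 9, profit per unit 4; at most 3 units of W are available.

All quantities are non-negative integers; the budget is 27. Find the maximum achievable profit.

45

This is a bounded integer knapsack.
Take 5×G: cost 20 ≤ 27, profit 5·9 = 45.
G has the best ratio (9/4) and is taken to its limit of 5; remaining capacity is filled optimally with the others.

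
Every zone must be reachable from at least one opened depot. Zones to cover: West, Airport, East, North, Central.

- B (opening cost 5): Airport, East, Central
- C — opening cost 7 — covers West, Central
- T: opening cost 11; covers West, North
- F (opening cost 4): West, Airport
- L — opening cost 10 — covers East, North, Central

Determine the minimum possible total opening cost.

14

Choose F and L: together they cover West, Airport, East, North, Central — every zone.
Total opening cost: 4 + 10 = 14.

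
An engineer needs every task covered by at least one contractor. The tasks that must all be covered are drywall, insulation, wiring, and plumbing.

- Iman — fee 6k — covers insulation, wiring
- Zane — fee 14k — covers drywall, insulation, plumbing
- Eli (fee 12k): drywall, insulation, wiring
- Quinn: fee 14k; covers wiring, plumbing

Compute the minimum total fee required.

This is a weighted set-cover instance.
Choose Iman and Zane: together they cover drywall, insulation, wiring, plumbing — every task.
Total fee: 6 + 14 = 20.
No cover costs less than 20.

20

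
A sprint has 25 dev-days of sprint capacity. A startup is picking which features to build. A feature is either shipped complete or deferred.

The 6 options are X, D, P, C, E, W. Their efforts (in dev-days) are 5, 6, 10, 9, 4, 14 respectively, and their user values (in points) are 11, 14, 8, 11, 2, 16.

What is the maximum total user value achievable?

Take X, D, and W: effort 5 + 6 + 14 = 25 ≤ 25, user value 11 + 14 + 16 = 41.
No other feasible combination does better.

41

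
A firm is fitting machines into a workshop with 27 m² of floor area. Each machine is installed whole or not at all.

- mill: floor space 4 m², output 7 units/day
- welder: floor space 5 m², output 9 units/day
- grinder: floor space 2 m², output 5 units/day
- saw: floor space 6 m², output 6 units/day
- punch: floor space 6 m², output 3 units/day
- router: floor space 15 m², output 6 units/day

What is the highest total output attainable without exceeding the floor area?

Allowing fractional choices, the relaxed optimum would be about 31.6, but machines are indivisible.
mill + welder + grinder + saw: floor space 4 + 5 + 2 + 6 = 17 ≤ 27, output 7 + 9 + 5 + 6 = 27.
mill + welder + grinder + saw + punch: floor space 4 + 5 + 2 + 6 + 6 = 23 ≤ 27, output 7 + 9 + 5 + 6 + 3 = 30.
mill + welder + grinder + router: floor space 4 + 5 + 2 + 15 = 26 ≤ 27, output 7 + 9 + 5 + 6 = 27.
Best is mill, welder, grinder, saw, and punch with total output 30.

30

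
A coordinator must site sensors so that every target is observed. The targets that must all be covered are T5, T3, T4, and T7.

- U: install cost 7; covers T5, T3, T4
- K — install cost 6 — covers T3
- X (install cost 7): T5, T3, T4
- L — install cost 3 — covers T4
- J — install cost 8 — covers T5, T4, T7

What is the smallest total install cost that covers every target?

14

This is a weighted set-cover instance.
The greedy cost-per-new-target heuristic would pick U and J for 15, but a cheaper cover exists.
Choose K and J: together they cover T5, T3, T4, T7 — every target.
Total install cost: 6 + 8 = 14.
No cover costs less than 14.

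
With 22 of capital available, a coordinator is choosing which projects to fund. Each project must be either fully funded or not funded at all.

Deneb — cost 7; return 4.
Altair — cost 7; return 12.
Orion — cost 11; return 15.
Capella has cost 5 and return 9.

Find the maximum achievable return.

Altair + Orion: cost 7 + 11 = 18 ≤ 22, return 12 + 15 = 27.
Deneb + Altair + Capella: cost 7 + 7 + 5 = 19 ≤ 22, return 4 + 12 + 9 = 25.
Best is Altair and Orion with total return 27.

27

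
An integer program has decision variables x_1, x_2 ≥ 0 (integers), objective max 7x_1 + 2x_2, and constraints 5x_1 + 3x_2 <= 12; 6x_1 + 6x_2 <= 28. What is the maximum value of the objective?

14

(x_1,x_2)=(2,0): 5·2+3·0=10≤12, 6·2+6·0=12≤28, objective 14.
(x_1,x_2)=(1,1): 5·1+3·1=8≤12, 6·1+6·1=12≤28, objective 9.
Maximum is 14 at (x_1,x_2)=(2,0).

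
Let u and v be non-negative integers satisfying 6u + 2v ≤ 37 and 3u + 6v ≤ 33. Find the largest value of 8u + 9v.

Relaxing integrality, the LP optimum is 67.70 at (u,v) = (5.2, 2.9), which is not an integer point.
(u,v)=(5,3): 6·5+2·3=36≤37, 3·5+6·3=33≤33, objective 67.
(u,v)=(4,3): 6·4+2·3=30≤37, 3·4+6·3=30≤33, objective 59.
Maximum is 67 at (u,v)=(5,3).

67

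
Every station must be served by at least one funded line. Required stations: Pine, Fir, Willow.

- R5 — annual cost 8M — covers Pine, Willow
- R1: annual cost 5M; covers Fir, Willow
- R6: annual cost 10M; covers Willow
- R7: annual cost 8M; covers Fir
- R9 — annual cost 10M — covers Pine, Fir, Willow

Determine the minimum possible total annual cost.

The greedy cost-per-new-station heuristic would pick R1 and R5 for 13, but a cheaper cover exists.
R9 alone covers Pine, Fir, Willow — every station.
Total annual cost: 10.
No cover costs less than 10.

10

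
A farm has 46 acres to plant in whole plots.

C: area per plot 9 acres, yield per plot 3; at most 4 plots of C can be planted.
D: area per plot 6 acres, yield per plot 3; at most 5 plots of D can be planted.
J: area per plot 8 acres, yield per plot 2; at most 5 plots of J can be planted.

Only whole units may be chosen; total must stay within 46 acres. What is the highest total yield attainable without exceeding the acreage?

19

D has the best ratio (3/6); taking only D gives at most 5×3 = 15 (stopped by the supply cap of 5).
Mixing does better — 5×D and 2×J: area 46 ≤ 46, yield 5·3 + 2·2 = 19.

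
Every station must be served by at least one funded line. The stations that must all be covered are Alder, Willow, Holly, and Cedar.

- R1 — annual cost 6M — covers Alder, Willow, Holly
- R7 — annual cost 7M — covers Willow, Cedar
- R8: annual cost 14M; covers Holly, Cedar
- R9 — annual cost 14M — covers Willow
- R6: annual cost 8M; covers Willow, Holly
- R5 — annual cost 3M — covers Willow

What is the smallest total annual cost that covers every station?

13

Choose R1 and R7: together they cover Alder, Willow, Holly, Cedar — every station.
Total annual cost: 6 + 7 = 13.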